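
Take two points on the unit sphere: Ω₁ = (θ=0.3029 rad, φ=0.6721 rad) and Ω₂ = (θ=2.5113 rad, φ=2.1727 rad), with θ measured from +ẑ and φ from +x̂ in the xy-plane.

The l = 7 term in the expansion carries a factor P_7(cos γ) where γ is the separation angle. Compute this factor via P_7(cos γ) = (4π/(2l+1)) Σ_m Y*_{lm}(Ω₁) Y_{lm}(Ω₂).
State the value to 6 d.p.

0.070209

Term-by-term m-sum for l=7 (normalisation 4π/15 = 0.837758):
  [-7]  conj(Y_{7,-7})(Ω₁) = -0.00000 - 0.00011j ; Y_{7,-7}(Ω₂) = -0.01085 - 0.00591j ; Δ = -0.00000 + 0.00000j
  [-6]  conj(Y_{7,-6})(Ω₁) = -0.00079 - 0.00098j ; Y_{7,-6}(Ω₂) = -0.05649 + 0.02868j ; Δ = 0.00007 + 0.00003j
  [-5]  conj(Y_{7,-5})(Ω₁) = -0.00917 - 0.00204j ; Y_{7,-5}(Ω₂) = -0.02572 + 0.19360j ; Δ = 0.00063 - 0.00172j
  [-4]  conj(Y_{7,-4})(Ω₁) = -0.04409 + 0.02147j ; Y_{7,-4}(Ω₂) = 0.29131 + 0.26279j ; Δ = -0.01849 - 0.00533j
  [-3]  conj(Y_{7,-3})(Ω₁) = -0.07789 + 0.16311j ; Y_{7,-3}(Ω₂) = 0.45893 - 0.10984j ; Δ = -0.01783 + 0.08341j
  [-2]  conj(Y_{7,-2})(Ω₁) = 0.09992 + 0.43339j ; Y_{7,-2}(Ω₂) = 0.06488 - 0.16877j ; Δ = 0.07963 + 0.01125j
  [-1]  conj(Y_{7,-1})(Ω₁) = 0.47009 + 0.37404j ; Y_{7,-1}(Ω₂) = 0.18072 + 0.26308j ; Δ = -0.01345 + 0.19127j
  [+0]  conj(Y_{7,0})(Ω₁) = 0.07700 + 0.00000j ; Y_{7,0}(Ω₂) = 0.29448 + 0.00000j ; Δ = 0.02268 + 0.00000j
  [+1]  conj(Y_{7,1})(Ω₁) = -0.47009 + 0.37404j ; Y_{7,1}(Ω₂) = -0.18072 + 0.26308j ; Δ = -0.01345 - 0.19127j
  [+2]  conj(Y_{7,2})(Ω₁) = 0.09992 - 0.43339j ; Y_{7,2}(Ω₂) = 0.06488 + 0.16877j ; Δ = 0.07963 - 0.01125j
  [+3]  conj(Y_{7,3})(Ω₁) = 0.07789 + 0.16311j ; Y_{7,3}(Ω₂) = -0.45893 - 0.10984j ; Δ = -0.01783 - 0.08341j
  [+4]  conj(Y_{7,4})(Ω₁) = -0.04409 - 0.02147j ; Y_{7,4}(Ω₂) = 0.29131 - 0.26279j ; Δ = -0.01849 + 0.00533j
  [+5]  conj(Y_{7,5})(Ω₁) = 0.00917 - 0.00204j ; Y_{7,5}(Ω₂) = 0.02572 + 0.19360j ; Δ = 0.00063 + 0.00172j
  [+6]  conj(Y_{7,6})(Ω₁) = -0.00079 + 0.00098j ; Y_{7,6}(Ω₂) = -0.05649 - 0.02868j ; Δ = 0.00007 - 0.00003j
  [+7]  conj(Y_{7,7})(Ω₁) = 0.00000 - 0.00011j ; Y_{7,7}(Ω₂) = 0.01085 - 0.00591j ; Δ = -0.00000 - 0.00000j
Accumulated sum 0.08381 - 0.00000j; after 4π/(2l+1) scaling, 0.07021 - 0.00000j ⇒ P_7 = 0.070209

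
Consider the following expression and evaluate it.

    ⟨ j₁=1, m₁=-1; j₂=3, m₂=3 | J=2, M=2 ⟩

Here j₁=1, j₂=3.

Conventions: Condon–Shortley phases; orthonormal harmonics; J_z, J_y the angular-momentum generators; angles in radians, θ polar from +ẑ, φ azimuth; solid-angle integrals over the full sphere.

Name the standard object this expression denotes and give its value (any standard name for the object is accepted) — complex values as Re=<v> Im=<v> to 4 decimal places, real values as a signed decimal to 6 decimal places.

Clebsch–Gordan coefficient, +√(5/7) ≈ +0.845154

This is a Clebsch–Gordan (vector-coupling) coefficient.
triangle: 2!*0!*4!/7! = 48/5040
(j±m)!: 0!*2!*6!*0!*4!*0! = 34560
prefactor² = (2J+1)*Δ*N² = 11520/7
  k=2: +1/(2!*0!*0!*4!*0!*0!) = 1/48
Σ = 1/48  ⇒  CG² = 11520/7*(1/48)² = 5/7
CG = +√(5/7) = +0.845154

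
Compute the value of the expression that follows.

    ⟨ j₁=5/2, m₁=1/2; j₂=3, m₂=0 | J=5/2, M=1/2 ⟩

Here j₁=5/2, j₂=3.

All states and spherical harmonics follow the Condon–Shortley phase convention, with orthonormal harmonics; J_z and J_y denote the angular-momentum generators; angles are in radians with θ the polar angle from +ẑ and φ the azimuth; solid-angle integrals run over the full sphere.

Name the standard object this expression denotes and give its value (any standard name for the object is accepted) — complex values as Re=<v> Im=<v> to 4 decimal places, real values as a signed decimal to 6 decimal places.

Clebsch–Gordan coefficient, −√(8/105) ≈ -0.276026

This is a Clebsch–Gordan (vector-coupling) coefficient.
triangle: 3!*2!*3!/9! = 72/362880
(j±m)!: 3!*2!*3!*3!*3!*2! = 5184
prefactor² = (2J+1)*Δ*N² = 216/35
  k=0: +1/(0!*3!*2!*3!*0!*0!) = 1/72
  k=1: −1/(1!*2!*1!*2!*1!*1!) = -1/4
  k=2: +1/(2!*1!*0!*1!*2!*2!) = 1/8
Σ = -1/9  ⇒  CG² = 216/35*(-1/9)² = 8/105
CG = −√(8/105) = -0.276026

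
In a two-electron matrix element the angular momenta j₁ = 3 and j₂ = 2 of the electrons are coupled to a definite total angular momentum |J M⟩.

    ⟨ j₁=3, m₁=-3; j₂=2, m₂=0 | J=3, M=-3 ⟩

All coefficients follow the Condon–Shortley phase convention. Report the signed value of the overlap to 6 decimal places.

triangle: 2!·4!·2!/9! = 96/362880
(j±m)!: 0!·6!·2!·2!·0!·6! = 2073600
prefactor² = (2J+1)·Δ·N² = 3840
  k=2: +1/(2!·0!·4!·0!·0!·2!) = 1/96
Σ = 1/96  ⇒  CG² = 3840·(1/96)² = 5/12
CG = +√(5/12) = +0.645497

+√(5/12) = +0.645497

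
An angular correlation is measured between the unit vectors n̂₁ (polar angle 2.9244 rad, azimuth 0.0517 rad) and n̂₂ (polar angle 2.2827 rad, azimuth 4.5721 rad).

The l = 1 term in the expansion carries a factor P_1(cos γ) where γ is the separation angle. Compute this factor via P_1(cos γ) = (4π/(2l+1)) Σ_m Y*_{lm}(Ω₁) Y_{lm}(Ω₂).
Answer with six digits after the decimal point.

Summing Y*_{l m}(θ₁,φ₁)·Y_{l m}(θ₂,φ₂) over m ∈ [−1, 1]; prefactor 4π/(2·1+1) = 4.188790:
  m=-1: (0.07435 + 0.00385j) × (-0.03658 + 0.25901j) = -0.00372 + 0.01912j  (running Σ = -0.00372 + 0.01912j)
  m=0: (-0.47712 + 0.00000j) × (-0.31919 + 0.00000j) = 0.15229 + 0.00000j  (running Σ = 0.14858 + 0.01912j)
  m=1: (-0.07435 + 0.00385j) × (0.03658 + 0.25901j) = -0.00372 - 0.01912j  (running Σ = 0.14486 + 0.00000j)
Accumulated sum 0.14486 + 0.00000j; after 4π/(2l+1) scaling, 0.60680 + 0.00000j ⇒ P_1 = 0.606797

0.606797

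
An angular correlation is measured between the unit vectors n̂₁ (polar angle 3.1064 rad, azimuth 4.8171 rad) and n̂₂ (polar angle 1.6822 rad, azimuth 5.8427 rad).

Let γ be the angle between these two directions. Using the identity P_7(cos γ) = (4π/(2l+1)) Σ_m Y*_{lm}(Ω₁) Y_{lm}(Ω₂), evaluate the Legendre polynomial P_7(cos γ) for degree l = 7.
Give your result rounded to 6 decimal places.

-0.241756

Summing Y*_{l m}(θ₁,φ₁)·Y_{l m}(θ₂,φ₂) over m ∈ [−7, 7]; prefactor 4π/(2·7+1) = 0.837758:
  [-7]  conj(Y_{7,-7})(Ω₁) = -0.000000+0.000000i ; Y_{7,-7}(Ω₂) = -0.477930+0.027845i ; Δ = +0.000000-0.000000i
  [-6]  conj(Y_{7,-6})(Ω₁) = +0.000000+0.000000i ; Y_{7,-6}(Ω₂) = +0.175981-0.095838i ; Δ = +0.000000+0.000000i
  [-5]  conj(Y_{7,-5})(Ω₁) = +0.000000-0.000000i ; Y_{7,-5}(Ω₂) = +0.176279-0.240945i ; Δ = -0.000000-0.000000i
  [-4]  conj(Y_{7,-4})(Ω₁) = -0.000010-0.000005i ; Y_{7,-4}(Ω₂) = -0.042928+0.221842i ; Δ = +0.000001-0.000002i
  [-3]  conj(Y_{7,-3})(Ω₁) = -0.000119+0.000365i ; Y_{7,-3}(Ω₂) = +0.059115+0.232150i ; Δ = -0.000092-0.000006i
  [-2]  conj(Y_{7,-2})(Ω₁) = +0.009048+0.001923i ; Y_{7,-2}(Ω₂) = -0.149367-0.181042i ; Δ = -0.001003-0.001925i
  [-1]  conj(Y_{7,-1})(Ω₁) = +0.014908-0.141855i ; Y_{7,-1}(Ω₂) = -0.195584-0.092193i ; Δ = -0.015994+0.026370i
  [+0]  conj(Y_{7,0})(Ω₁) = -1.073685-0.000000i ; Y_{7,0}(Ω₂) = +0.236941+0.000000i ; Δ = -0.254400-0.000000i
  [+1]  conj(Y_{7,1})(Ω₁) = -0.014908-0.141855i ; Y_{7,1}(Ω₂) = +0.195584-0.092193i ; Δ = -0.015994-0.026370i
  [+2]  conj(Y_{7,2})(Ω₁) = +0.009048-0.001923i ; Y_{7,2}(Ω₂) = -0.149367+0.181042i ; Δ = -0.001003+0.001925i
  [+3]  conj(Y_{7,3})(Ω₁) = +0.000119+0.000365i ; Y_{7,3}(Ω₂) = -0.059115+0.232150i ; Δ = -0.000092+0.000006i
  [+4]  conj(Y_{7,4})(Ω₁) = -0.000010+0.000005i ; Y_{7,4}(Ω₂) = -0.042928-0.221842i ; Δ = +0.000001+0.000002i
  [+5]  conj(Y_{7,5})(Ω₁) = -0.000000-0.000000i ; Y_{7,5}(Ω₂) = -0.176279-0.240945i ; Δ = -0.000000+0.000000i
  [+6]  conj(Y_{7,6})(Ω₁) = +0.000000-0.000000i ; Y_{7,6}(Ω₂) = +0.175981+0.095838i ; Δ = +0.000000-0.000000i
  [+7]  conj(Y_{7,7})(Ω₁) = +0.000000+0.000000i ; Y_{7,7}(Ω₂) = +0.477930+0.027845i ; Δ = +0.000000+0.000000i
Σ over m = -0.288575-0.000000i; ×(4π/15) → -0.241756-0.000000i. Real part: -0.241756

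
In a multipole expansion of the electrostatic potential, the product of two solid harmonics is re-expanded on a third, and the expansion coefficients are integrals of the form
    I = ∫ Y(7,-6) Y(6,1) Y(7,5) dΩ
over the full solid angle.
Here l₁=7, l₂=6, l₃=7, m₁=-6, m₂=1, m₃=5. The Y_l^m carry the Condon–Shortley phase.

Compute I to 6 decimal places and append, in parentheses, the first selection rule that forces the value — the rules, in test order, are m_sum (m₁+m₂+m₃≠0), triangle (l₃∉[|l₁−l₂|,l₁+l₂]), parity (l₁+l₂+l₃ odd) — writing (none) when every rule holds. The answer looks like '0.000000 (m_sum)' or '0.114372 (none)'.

m-sum 0 ✓  L=20 even ✓  1≤7≤13 ✓
Π(2lᵢ+1) = 15×13×15 = 2925
triangle coeff Δ(7,6,7) = 1/2444321880
Σ_t [0,6]: t=0:+1/2612736000 t=1:−1/20736000 t=2:+1/1658880 t=3:−1/746496 t=4:+1/1658880 t=5:−1/20736000 t=6:+1/2612736000 = -1/4354560
(3j)²=1000/138567 [(7 6 7; 0 0 0)], sign=+1
Σ_t [5,6]: t=5:−1/232243200 t=6:+1/435456000 = -1/497664000
(3j)²=77/12920 [(7 6 7; -6 1 5)], sign=-1
⇒ 4πI² = 13125/104329
I = (-1)√(13125/104329/(4π)) = -0.10005578
No selection rule forces the value: the integral is nonzero (none).

-0.100056 (none)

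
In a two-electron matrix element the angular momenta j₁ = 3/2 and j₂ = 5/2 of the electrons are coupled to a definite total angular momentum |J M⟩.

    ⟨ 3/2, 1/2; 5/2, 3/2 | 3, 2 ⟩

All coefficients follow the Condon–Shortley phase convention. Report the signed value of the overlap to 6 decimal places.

−√(1/12) ≈ -0.288675

j₁+j₂−J=1  J+j₁−j₂=2  J−j₁+j₂=4  j₁+j₂+J+1=8
(j₁±m₁, j₂±m₂, J±M) = (2,1,4,1,5,1)
P² = 48
sum k=0..1:
  [0] +1/24 = 1/24
  [1] −1/12 = -1/12
S = -1/24
C² = P²·S² = 1/12 ; C = -0.288675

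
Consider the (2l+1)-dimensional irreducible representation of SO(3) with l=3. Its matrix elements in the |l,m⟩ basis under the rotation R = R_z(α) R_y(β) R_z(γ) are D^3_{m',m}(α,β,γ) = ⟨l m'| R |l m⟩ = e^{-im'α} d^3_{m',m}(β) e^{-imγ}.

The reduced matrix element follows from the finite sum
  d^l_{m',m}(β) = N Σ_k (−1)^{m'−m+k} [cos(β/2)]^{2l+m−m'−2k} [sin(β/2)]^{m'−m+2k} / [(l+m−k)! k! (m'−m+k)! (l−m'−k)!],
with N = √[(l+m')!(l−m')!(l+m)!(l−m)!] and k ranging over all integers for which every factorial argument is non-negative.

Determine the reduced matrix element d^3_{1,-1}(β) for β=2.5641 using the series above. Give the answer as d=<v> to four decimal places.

d^3_{1,-1}(β=2.5641) via the finite sum:
c=cos(2.564100/2)=0.284751, s=sin(2.564100/2)=0.958602; N=√[24·2·2·24]=48.000000
k∈{0,1,2} keeps every argument non-negative
  k=0: (−1)^2·48.0000/(8)·0.2848^4·0.9586^2 = +0.036248
  k=1: (−1)^3·48.0000/(6)·0.2848^2·0.9586^4 = -0.547737
  k=2: (−1)^4·48.0000/(48)·0.2848^0·0.9586^6 = +0.775941
d^3_{1,-1}(2.5641) = +0.036248 -0.547737 +0.775941 = +0.264453

d=0.2645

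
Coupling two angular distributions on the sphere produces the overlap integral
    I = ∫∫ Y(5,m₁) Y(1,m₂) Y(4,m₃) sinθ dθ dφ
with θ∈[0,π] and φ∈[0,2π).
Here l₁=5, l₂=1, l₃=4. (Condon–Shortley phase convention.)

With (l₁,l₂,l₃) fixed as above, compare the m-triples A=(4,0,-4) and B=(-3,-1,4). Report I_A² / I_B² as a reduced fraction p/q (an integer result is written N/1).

l's match ⇒ only the (l;m) 3-j factors differ between A and B.
A: triangle coeff Δ(5,1,4) = 1/495; Σ_t [1,1]: t=1:−1/40320 = -1/40320; (3j)²=1/55 [(5 1 4; 4 0 -4)], sign=-1
B: triangle coeff Δ(5,1,4) = 1/495; Σ_t [0,0]: t=0:+1/80640 = 1/80640; (3j)²=1/495 [(5 1 4; -3 -1 4)], sign=+1
I_A²/I_B² = (1/55)/(1/495) = 9/1

9/1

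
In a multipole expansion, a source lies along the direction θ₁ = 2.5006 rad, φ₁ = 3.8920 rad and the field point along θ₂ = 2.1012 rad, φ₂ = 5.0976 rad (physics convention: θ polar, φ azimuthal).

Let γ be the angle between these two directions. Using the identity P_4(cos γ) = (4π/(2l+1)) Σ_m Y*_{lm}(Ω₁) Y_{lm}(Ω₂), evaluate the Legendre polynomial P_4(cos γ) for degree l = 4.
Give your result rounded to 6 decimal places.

-0.399978

Summing Y*_{l m}(θ₁,φ₁)·Y_{l m}(θ₂,φ₂) over m ∈ [−4, 4]; prefactor 4π/(2·4+1) = 1.396263:
  term(m=-4) = +0.001522+0.013781i   from Y*(Ω₁)=-0.056035+0.007894i, Y(Ω₂)=+0.007338-0.244903i
  term(m=-3) = -0.077527+0.039890i   from Y*(Ω₁)=-0.134963+0.166752i, Y(Ω₂)=+0.371892+0.163924i
  term(m=-2) = -0.061383-0.054976i   from Y*(Ω₁)=+0.029250+0.417281i, Y(Ω₂)=-0.141366+0.137194i
  term(m=-1) = -0.030243+0.079099i   from Y*(Ω₁)=+0.248244+0.231453i, Y(Ω₂)=+0.093753+0.231221i
  term(m=+0) = +0.048798+0.000000i   from Y*(Ω₁)=-0.193395-0.000000i, Y(Ω₂)=-0.252323+0.000000i
  term(m=+1) = -0.030243-0.079099i   from Y*(Ω₁)=-0.248244+0.231453i, Y(Ω₂)=-0.093753+0.231221i
  term(m=+2) = -0.061383+0.054976i   from Y*(Ω₁)=+0.029250-0.417281i, Y(Ω₂)=-0.141366-0.137194i
  term(m=+3) = -0.077527-0.039890i   from Y*(Ω₁)=+0.134963+0.166752i, Y(Ω₂)=-0.371892+0.163924i
  term(m=+4) = +0.001522-0.013781i   from Y*(Ω₁)=-0.056035-0.007894i, Y(Ω₂)=+0.007338+0.244903i
Total Σ_m = -0.286463+0.000000i. Multiply by 1.396263: -0.399978+0.000000i. P_4(cos γ) = -0.399978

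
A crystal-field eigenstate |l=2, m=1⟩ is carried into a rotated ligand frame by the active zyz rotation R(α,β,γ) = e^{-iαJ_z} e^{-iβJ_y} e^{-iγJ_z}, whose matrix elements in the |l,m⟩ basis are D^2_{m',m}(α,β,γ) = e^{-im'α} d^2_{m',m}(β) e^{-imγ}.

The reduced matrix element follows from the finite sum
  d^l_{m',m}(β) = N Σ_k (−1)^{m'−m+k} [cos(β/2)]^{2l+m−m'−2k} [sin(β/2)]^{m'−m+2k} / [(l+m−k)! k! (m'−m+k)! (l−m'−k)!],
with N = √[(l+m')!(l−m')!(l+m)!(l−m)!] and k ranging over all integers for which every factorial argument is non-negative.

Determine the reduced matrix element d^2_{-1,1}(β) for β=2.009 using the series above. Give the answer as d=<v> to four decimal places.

d=0.1078

d^2_{-1,1}(β=2.0090) via the finite sum:
c=cos(2.009000/2)=0.536510, s=sin(2.009000/2)=0.843894; N=√[1·6·6·1]=6.000000
k: max(0,(1)−(-1))=2 … min(2+(1),2−(-1))=3
  k=2: (−1)^0·6.0000/(2)·0.5365^2·0.8439^2 = +0.614969
  k=3: (−1)^1·6.0000/(6)·0.5365^0·0.8439^4 = -0.507167
d^2_{-1,1}(2.0090) = +0.614969 -0.507167 = +0.107801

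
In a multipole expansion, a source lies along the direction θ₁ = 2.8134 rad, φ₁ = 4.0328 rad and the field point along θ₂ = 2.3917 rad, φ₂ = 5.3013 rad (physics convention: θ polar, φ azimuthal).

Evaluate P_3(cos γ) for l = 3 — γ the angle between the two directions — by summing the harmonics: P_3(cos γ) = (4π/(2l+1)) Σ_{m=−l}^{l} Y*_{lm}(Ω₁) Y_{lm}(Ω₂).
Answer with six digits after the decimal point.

Term-by-term m-sum for l=3 (normalisation 4π/7 = 1.795196):
  term(m=-3) = -0.00145 + 0.00114j   from Y*(Ω₁)=0.01247 - 0.00630j, Y(Ω₂)=-0.12957 + 0.02572j
  term(m=-2) = -0.02873 - 0.01985j   from Y*(Ω₁)=0.02111 - 0.09827j, Y(Ω₂)=0.13303 - 0.32091j
  term(m=-1) = 0.03988 - 0.12788j   from Y*(Ω₁)=-0.22787 - 0.28202j, Y(Ω₂)=0.20522 + 0.30723j
  term(m=+0) = -0.04608 + 0.00000j   from Y*(Ω₁)=-0.52300 + 0.00000j, Y(Ω₂)=0.08810 + 0.00000j
  term(m=+1) = 0.03988 + 0.12788j   from Y*(Ω₁)=0.22787 - 0.28202j, Y(Ω₂)=-0.20522 + 0.30723j
  term(m=+2) = -0.02873 + 0.01985j   from Y*(Ω₁)=0.02111 + 0.09827j, Y(Ω₂)=0.13303 + 0.32091j
  term(m=+3) = -0.00145 - 0.00114j   from Y*(Ω₁)=-0.01247 - 0.00630j, Y(Ω₂)=0.12957 + 0.02572j
Accumulated sum -0.02668 - 0.00000j; after 4π/(2l+1) scaling, -0.04789 - 0.00000j ⇒ P_3 = -0.047893

-0.047893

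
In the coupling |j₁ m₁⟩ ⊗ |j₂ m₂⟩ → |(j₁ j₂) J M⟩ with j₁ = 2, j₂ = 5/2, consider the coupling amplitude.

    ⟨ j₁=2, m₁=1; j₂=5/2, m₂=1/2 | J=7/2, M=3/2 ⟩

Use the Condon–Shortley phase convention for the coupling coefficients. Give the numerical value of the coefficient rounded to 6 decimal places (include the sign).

+√(2/21) ≈ +0.308607

j₁+j₂−J=1  J+j₁−j₂=3  J−j₁+j₂=4  j₁+j₂+J+1=9
(j₁±m₁, j₂±m₂, J±M) = (3,1,3,2,5,2)
P² = 384/7
sum k=0..1:
  [0] +1/12 = 1/12
  [1] −1/24 = -1/24
S = 1/24
C² = P²·S² = 2/21 ; C = +0.308607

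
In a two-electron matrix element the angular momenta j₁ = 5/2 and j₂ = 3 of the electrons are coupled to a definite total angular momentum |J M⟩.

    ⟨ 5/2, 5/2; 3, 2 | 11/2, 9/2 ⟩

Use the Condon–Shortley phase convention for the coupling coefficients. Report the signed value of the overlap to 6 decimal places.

+√(6/11) ≈ +0.738549

√[12·0!5!6!/12! · 5!0!5!1!10!1!] = √(1244160000/11)
  +(−1)^0/∏(0,0,0,5,5,1)! = 1/14400  (running 1/14400)
⟨..|..⟩ = √(1244160000/11)·(1/14400) = +0.738549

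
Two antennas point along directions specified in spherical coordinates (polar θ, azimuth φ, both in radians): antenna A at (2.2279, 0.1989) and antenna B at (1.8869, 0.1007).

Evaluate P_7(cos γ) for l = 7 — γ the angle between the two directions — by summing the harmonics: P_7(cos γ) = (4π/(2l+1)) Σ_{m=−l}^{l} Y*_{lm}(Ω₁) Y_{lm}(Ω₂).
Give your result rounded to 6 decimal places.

Term-by-term m-sum for l=7 (normalisation 4π/15 = 0.837758):
  term(m=-7) = 0.02641 + 0.02168j   from Y*(Ω₁)=0.01732 + 0.09599j, Y(Ω₂)=0.26687 - 0.22702j
  term(m=-6) = 0.10037 + 0.06709j   from Y*(Ω₁)=-0.10375 - 0.26174j, Y(Ω₂)=-0.35286 + 0.24359j
  term(m=-5) = 0.02828 + 0.01512j   from Y*(Ω₁)=0.23955 + 0.36861j, Y(Ω₂)=0.06389 - 0.03519j
  term(m=-4) = -0.09776 - 0.04051j   from Y*(Ω₁)=-0.22813 - 0.23284j, Y(Ω₂)=0.29865 - 0.12725j
  term(m=-3) = 0.01752 + 0.00532j   from Y*(Ω₁)=-0.07804 - 0.05302j, Y(Ω₂)=-0.18524 + 0.05773j
  term(m=-2) = -0.09037 - 0.01798j   from Y*(Ω₁)=0.33885 + 0.14239j, Y(Ω₂)=-0.24561 + 0.05015j
  term(m=-1) = -0.01463 - 0.00144j   from Y*(Ω₁)=-0.06231 - 0.01256j, Y(Ω₂)=0.23016 - 0.02326j
  term(m=+0) = -0.07859 + 0.00000j   from Y*(Ω₁)=-0.34782 + 0.00000j, Y(Ω₂)=0.22594 + 0.00000j
  term(m=+1) = -0.01463 + 0.00144j   from Y*(Ω₁)=0.06231 - 0.01256j, Y(Ω₂)=-0.23016 - 0.02326j
  term(m=+2) = -0.09037 + 0.01798j   from Y*(Ω₁)=0.33885 - 0.14239j, Y(Ω₂)=-0.24561 - 0.05015j
  term(m=+3) = 0.01752 - 0.00532j   from Y*(Ω₁)=0.07804 - 0.05302j, Y(Ω₂)=0.18524 + 0.05773j
  term(m=+4) = -0.09776 + 0.04051j   from Y*(Ω₁)=-0.22813 + 0.23284j, Y(Ω₂)=0.29865 + 0.12725j
  term(m=+5) = 0.02828 - 0.01512j   from Y*(Ω₁)=-0.23955 + 0.36861j, Y(Ω₂)=-0.06389 - 0.03519j
  term(m=+6) = 0.10037 - 0.06709j   from Y*(Ω₁)=-0.10375 + 0.26174j, Y(Ω₂)=-0.35286 - 0.24359j
  term(m=+7) = 0.02641 - 0.02168j   from Y*(Ω₁)=-0.01732 + 0.09599j, Y(Ω₂)=-0.26687 - 0.22702j
Total Σ_m = -0.13896 - 0.00000j. Multiply by 0.837758: -0.11641 - 0.00000j. P_7(cos γ) = -0.116411

-0.116411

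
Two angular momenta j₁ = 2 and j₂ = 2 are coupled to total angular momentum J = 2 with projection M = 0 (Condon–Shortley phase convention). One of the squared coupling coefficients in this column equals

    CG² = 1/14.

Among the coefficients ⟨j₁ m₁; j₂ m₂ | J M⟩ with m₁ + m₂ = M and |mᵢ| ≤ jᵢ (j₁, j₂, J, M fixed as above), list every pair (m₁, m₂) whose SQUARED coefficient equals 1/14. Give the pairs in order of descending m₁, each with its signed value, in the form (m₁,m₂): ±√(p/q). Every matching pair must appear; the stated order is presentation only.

(1,-1): +√(1/14); (-1,1): +√(1/14)

Admissible pairs with m₁+m₂ = M = 0: (-2,2), (-1,1), (0,0), (1,-1), (2,-2)
  (m₁,m₂)=(2,-2): CG² = 2/7, CG = +√(2/7)
  (m₁,m₂)=(1,-1): CG² = 1/14, CG = +√(1/14)   ← matches the target
  (m₁,m₂)=(0,0): CG² = 2/7, CG = −√(2/7)
  (m₁,m₂)=(-1,1): CG² = 1/14, CG = +√(1/14)   ← matches the target
  (m₁,m₂)=(-2,2): CG² = 2/7, CG = +√(2/7)
Pairs with CG² = 1/14: (1,-1): +√(1/14); (-1,1): +√(1/14)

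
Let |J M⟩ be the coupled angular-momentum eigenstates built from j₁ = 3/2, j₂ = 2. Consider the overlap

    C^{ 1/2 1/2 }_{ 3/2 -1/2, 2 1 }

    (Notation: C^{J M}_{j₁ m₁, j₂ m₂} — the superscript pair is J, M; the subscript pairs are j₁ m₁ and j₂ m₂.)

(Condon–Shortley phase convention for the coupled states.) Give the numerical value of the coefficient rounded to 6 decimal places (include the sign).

√[2·3!0!1!/5! · 1!2!3!1!1!0!] = √(6/5)
  +(−1)^2/∏(2,1,0,1,0,0)! = 1/2  (running 1/2)
⟨..|..⟩ = √(6/5)·(1/2) = +0.547723

+0.547723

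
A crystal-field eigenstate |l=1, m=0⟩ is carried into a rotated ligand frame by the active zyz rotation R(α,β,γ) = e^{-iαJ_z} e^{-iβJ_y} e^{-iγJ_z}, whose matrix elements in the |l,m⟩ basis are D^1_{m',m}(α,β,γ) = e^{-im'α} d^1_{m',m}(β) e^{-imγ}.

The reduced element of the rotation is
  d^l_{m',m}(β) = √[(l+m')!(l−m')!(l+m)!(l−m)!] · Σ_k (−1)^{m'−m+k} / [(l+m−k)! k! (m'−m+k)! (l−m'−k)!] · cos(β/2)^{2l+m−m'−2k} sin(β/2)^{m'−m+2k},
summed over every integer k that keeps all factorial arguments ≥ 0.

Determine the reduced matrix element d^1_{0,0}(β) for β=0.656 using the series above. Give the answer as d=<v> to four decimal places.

d=0.7924

d^1_{0,0}(β=0.6560) via the finite sum:
Half-angle: c=0.946689, s=0.322150. N=√(1·1·1·1)=1.000000
k∈{0,1} keeps every argument non-negative
  k=0: (−1)^0·1.0000/(1)·0.9467^2·0.3222^0 = +0.896219
  k=1: (−1)^1·1.0000/(1)·0.9467^0·0.3222^2 = -0.103781
d^1_{0,0}(0.6560) = +0.896219 -0.103781 = +0.792438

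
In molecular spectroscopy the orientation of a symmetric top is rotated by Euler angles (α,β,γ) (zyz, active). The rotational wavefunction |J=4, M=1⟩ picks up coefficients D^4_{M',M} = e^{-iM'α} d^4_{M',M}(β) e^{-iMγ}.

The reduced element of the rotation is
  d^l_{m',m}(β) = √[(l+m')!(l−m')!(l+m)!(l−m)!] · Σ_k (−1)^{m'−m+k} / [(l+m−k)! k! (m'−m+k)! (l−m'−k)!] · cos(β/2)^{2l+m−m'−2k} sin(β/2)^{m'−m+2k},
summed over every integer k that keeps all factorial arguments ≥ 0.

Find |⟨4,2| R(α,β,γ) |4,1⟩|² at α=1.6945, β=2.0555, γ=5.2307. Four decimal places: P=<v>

P=0.1961

Split into d^4_{2,1}(β=2.0555) × two z-phases.
With c≡cos(β/2)=0.516746 and s≡sin(β/2)=0.856138, N=[720·2·120·6]^{1/2}=1018.233765
Admissible k: 0..2 (factorial args all ≥0)
  k=0: (−1)^1·1018.2338/(240)·0.5167^7·0.8561^1 = -0.035737
  k=1: (−1)^2·1018.2338/(48)·0.5167^5·0.8561^3 = +0.490485
  k=2: (−1)^3·1018.2338/(72)·0.5167^3·0.8561^5 = -0.897569
d^4_{2,1}(2.0555) = -0.035737 +0.490485 -0.897569 = -0.442821
|D^4_{2,1}|² = |d^4_{2,1}(β)|² = (-0.442821)² = 0.196090 (the z-rotation phases have unit modulus)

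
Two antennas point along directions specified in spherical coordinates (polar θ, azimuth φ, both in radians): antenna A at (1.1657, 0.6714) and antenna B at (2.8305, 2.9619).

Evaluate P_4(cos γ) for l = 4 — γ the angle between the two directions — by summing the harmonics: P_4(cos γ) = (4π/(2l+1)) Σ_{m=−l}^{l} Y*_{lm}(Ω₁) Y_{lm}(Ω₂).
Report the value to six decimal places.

-0.371447

Expand P_4 via completeness: Σ_{m} conj(Y_{4,m}) at Ω₁ times Y_{4,m} at Ω₂ —
  [-4]  conj(Y_{4,-4})(Ω₁) = -0.283479+0.139037i ; Y_{4,-4}(Ω₂) = +0.002924+0.002558i ; Δ = -0.001185-0.000319i
  [-3]  conj(Y_{4,-3})(Ω₁) = -0.164292+0.345918i ; Y_{4,-3}(Ω₂) = +0.029329+0.017544i ; Δ = -0.010887+0.007263i
  [-2]  conj(Y_{4,-2})(Ω₁) = +0.005572+0.024014i ; Y_{4,-2}(Ω₂) = +0.156803+0.058911i ; Δ = -0.000541+0.004094i
  [-1]  conj(Y_{4,-1})(Ω₁) = -0.256623-0.203896i ; Y_{4,-1}(Ω₂) = +0.453600+0.082397i ; Δ = -0.099604-0.113632i
  [+0]  conj(Y_{4,0})(Ω₁) = -0.086243-0.000000i ; Y_{4,0}(Ω₂) = +0.482319+0.000000i ; Δ = -0.041596-0.000000i
  [+1]  conj(Y_{4,1})(Ω₁) = +0.256623-0.203896i ; Y_{4,1}(Ω₂) = -0.453600+0.082397i ; Δ = -0.099604+0.113632i
  [+2]  conj(Y_{4,2})(Ω₁) = +0.005572-0.024014i ; Y_{4,2}(Ω₂) = +0.156803-0.058911i ; Δ = -0.000541-0.004094i
  [+3]  conj(Y_{4,3})(Ω₁) = +0.164292+0.345918i ; Y_{4,3}(Ω₂) = -0.029329+0.017544i ; Δ = -0.010887-0.007263i
  [+4]  conj(Y_{4,4})(Ω₁) = -0.283479-0.139037i ; Y_{4,4}(Ω₂) = +0.002924-0.002558i ; Δ = -0.001185+0.000319i
Total Σ_m = -0.266029-0.000000i. Multiply by 1.396263: -0.371447-0.000000i. P_4(cos γ) = -0.371447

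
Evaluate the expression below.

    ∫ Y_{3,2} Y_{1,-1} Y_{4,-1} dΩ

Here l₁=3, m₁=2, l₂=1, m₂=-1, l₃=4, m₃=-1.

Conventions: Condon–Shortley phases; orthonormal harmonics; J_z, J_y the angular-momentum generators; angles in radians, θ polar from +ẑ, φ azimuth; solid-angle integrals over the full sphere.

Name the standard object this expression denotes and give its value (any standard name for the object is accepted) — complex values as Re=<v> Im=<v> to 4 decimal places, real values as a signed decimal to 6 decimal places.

Gaunt coefficient, -0.106622

This is a Gaunt coefficient — the integral of a triple product of spherical harmonics over the sphere.
Checks pass: Σm=0; 8 even; l₃=4∈[2,4].
(2·3+1)(2·1+1)(2·4+1) = 189
Δ: 0! 6! 2! / 9! → 1/252
sum: t=0:+1/36 = 1/36
3j²(3 1 4; 0 0 0) = Δ·Π!·Σ² = 4/63  (sign +1)
sum: t=0:+1/240 = 1/240
3j²(3 1 4; 2 -1 -1) = Δ·Π!·Σ² = 1/84  (sign -1)
combine: 4πI² = 189·4/63·1/84 = 1/7
take √, sign -1: I = -0.10662181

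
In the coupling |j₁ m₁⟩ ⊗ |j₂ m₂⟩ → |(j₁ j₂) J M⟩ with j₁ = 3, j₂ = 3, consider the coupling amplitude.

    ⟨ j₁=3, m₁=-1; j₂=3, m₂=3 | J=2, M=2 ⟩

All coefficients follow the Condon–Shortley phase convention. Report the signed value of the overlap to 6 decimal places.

triangle: 4!·2!·2!/9! = 96/362880
(j±m)!: 2!·4!·6!·0!·4!·0! = 829440
prefactor² = (2J+1)·Δ·N² = 7680/7
  k=4: +1/(4!·0!·0!·2!·2!·0!) = 1/96
Σ = 1/96  ⇒  CG² = 7680/7·(1/96)² = 5/42
CG = +√(5/42) = +0.345033

+√(5/42) ≈ +0.345033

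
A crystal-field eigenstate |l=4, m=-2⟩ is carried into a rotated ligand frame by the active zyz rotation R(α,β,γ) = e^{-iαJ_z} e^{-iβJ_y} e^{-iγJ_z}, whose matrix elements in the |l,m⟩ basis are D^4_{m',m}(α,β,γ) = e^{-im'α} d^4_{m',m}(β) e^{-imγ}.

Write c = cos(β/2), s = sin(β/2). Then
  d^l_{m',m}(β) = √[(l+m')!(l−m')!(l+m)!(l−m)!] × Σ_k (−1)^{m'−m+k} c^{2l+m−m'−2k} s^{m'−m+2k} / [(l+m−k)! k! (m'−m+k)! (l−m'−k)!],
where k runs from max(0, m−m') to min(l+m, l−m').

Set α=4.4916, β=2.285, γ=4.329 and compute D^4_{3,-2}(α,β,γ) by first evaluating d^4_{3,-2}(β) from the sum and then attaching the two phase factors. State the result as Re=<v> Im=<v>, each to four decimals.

Re=0.0313 Im=0.2985

D^4_{3,-2}(4.4916,2.2850,4.3290) = e^{-i·3·4.4916}·d^4_{3,-2}(2.2850)·e^{-i·-2·4.3290}. Compute d first:
c=cos(2.285000/2)=0.415322, s=sin(2.285000/2)=0.909675; N=√[5040·1·2·720]=2693.993318
k∈{0,1} keeps every argument non-negative
  k=0: (−1)^5·2693.9933/(240)·0.4153^3·0.9097^5 = -0.500921
  k=1: (−1)^6·2693.9933/(720)·0.4153^1·0.9097^7 = +0.801034
d^4_{3,-2}(2.2850) = -0.500921 +0.801034 = +0.300113
Attach z-rotation phases: D = e^{-i(3)(4.4916)}·(+0.300113)·e^{-i(-2)(4.3290)} = +0.031278+0.298479i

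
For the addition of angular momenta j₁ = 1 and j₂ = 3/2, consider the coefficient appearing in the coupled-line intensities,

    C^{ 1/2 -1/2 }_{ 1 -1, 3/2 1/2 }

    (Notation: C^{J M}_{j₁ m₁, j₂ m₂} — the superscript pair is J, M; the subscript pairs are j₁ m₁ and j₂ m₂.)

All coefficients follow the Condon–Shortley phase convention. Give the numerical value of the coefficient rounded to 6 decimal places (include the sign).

+√(1/6) ≈ +0.408248

j₁+j₂−J=2  J+j₁−j₂=0  J−j₁+j₂=1  j₁+j₂+J+1=4
(j₁±m₁, j₂±m₂, J±M) = (0,2,2,1,0,1)
P² = 2/3
sum k=2..2:
  [2] +1/2 = 1/2
S = 1/2
C² = P²·S² = 1/6 ; C = +0.408248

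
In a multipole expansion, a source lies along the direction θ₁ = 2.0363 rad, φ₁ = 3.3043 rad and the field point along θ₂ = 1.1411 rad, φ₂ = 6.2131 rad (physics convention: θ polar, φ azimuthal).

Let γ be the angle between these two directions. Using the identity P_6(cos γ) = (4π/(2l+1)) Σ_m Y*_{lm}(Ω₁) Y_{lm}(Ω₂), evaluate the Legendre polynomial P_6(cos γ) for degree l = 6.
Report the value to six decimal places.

Expand P_6 via completeness: Σ_{m} conj(Y_{6,m}) at Ω₁ times Y_{6,m} at Ω₂ —
  term(m=-6) = 0.01161 + 0.06606j   from Y*(Ω₁)=0.13777 + 0.20376j, Y(Ω₂)=0.24893 + 0.11132j
  term(m=-5) = 0.07331 + 0.17015j   from Y*(Ω₁)=0.29401 + 0.31104j, Y(Ω₂)=0.40657 + 0.14861j
  term(m=-4) = 0.03659 + 0.04918j   from Y*(Ω₁)=0.22015 + 0.16764j, Y(Ω₂)=0.21288 + 0.06129j
  term(m=-3) = 0.02785 + 0.02338j   from Y*(Ω₁)=-0.14440 - 0.07667j, Y(Ω₂)=-0.21752 - 0.04642j
  term(m=-2) = 0.09097 + 0.04571j   from Y*(Ω₁)=-0.31716 - 0.10701j, Y(Ω₂)=-0.30117 - 0.04249j
  term(m=-1) = 0.00583 + 0.00138j   from Y*(Ω₁)=0.04812 + 0.00790j, Y(Ω₂)=0.12256 + 0.00860j
  term(m=+0) = 0.10501 + 0.00000j   from Y*(Ω₁)=0.33422 + 0.00000j, Y(Ω₂)=0.31420 + 0.00000j
  term(m=+1) = 0.00583 - 0.00138j   from Y*(Ω₁)=-0.04812 + 0.00790j, Y(Ω₂)=-0.12256 + 0.00860j
  term(m=+2) = 0.09097 - 0.04571j   from Y*(Ω₁)=-0.31716 + 0.10701j, Y(Ω₂)=-0.30117 + 0.04249j
  term(m=+3) = 0.02785 - 0.02338j   from Y*(Ω₁)=0.14440 - 0.07667j, Y(Ω₂)=0.21752 - 0.04642j
  term(m=+4) = 0.03659 - 0.04918j   from Y*(Ω₁)=0.22015 - 0.16764j, Y(Ω₂)=0.21288 - 0.06129j
  term(m=+5) = 0.07331 - 0.17015j   from Y*(Ω₁)=-0.29401 + 0.31104j, Y(Ω₂)=-0.40657 + 0.14861j
  term(m=+6) = 0.01161 - 0.06606j   from Y*(Ω₁)=0.13777 - 0.20376j, Y(Ω₂)=0.24893 - 0.11132j
Accumulated sum 0.59735 + 0.00000j; after 4π/(2l+1) scaling, 0.57742 + 0.00000j ⇒ P_6 = 0.577424

0.577424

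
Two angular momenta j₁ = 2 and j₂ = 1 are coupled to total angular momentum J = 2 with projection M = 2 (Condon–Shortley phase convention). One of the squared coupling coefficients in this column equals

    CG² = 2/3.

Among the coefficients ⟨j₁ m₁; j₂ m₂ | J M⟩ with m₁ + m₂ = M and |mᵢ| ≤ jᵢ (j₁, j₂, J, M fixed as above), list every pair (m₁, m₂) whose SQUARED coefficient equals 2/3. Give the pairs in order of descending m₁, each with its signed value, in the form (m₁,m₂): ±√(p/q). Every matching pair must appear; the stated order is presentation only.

(2,0): +√(2/3)

Admissible pairs with m₁+m₂ = M = 2: (1,1), (2,0)
  (m₁,m₂)=(2,0): CG² = 2/3, CG = +√(2/3)   ← matches the target
  (m₁,m₂)=(1,1): CG² = 1/3, CG = −√(1/3)
Pairs with CG² = 2/3: (2,0): +√(2/3)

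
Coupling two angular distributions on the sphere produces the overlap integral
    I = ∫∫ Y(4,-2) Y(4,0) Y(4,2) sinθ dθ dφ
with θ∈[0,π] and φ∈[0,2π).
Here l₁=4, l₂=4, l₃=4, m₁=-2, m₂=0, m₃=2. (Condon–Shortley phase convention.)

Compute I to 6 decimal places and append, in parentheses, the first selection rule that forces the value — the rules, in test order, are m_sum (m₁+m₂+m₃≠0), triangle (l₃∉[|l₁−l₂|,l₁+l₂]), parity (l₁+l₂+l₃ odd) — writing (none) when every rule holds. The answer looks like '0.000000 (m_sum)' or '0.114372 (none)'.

Rules hold: Σm=0, L=12 even, 0≤4≤8.
N = 9·9·9 = 729
Δ = 4!·4!·4!/13! = 1/450450
Racah Σ t=0..4: t=0:+1/13824 t=1:−1/216 t=2:+1/64 t=3:−1/216 t=4:+1/13824 = 5/768
⇒ 3j(4 4 4; 0 0 0)² = 18/1001, sgn +1
Racah Σ t=2..4: t=2:+1/384 t=3:−1/216 t=4:+1/2304 = -11/6912
⇒ 3j(4 4 4; -2 0 2)² = 11/1638, sgn -1
4πI² = N·(3j₀)²·(3jₘ)² = 729/8281
I = -1·√(0.0880328/4π) = -0.08369845
No selection rule forces the value: the integral is nonzero (none).

-0.083698 (none)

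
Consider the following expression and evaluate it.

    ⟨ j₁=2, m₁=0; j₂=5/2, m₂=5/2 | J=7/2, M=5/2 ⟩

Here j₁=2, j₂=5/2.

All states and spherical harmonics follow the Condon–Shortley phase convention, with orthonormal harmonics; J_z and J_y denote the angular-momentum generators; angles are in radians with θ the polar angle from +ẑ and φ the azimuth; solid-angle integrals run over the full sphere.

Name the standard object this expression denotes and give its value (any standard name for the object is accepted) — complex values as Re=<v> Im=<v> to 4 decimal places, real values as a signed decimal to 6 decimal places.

This is a Clebsch–Gordan (vector-coupling) coefficient.
j₁+j₂−J=1  J+j₁−j₂=3  J−j₁+j₂=4  j₁+j₂+J+1=9
(j₁±m₁, j₂±m₂, J±M) = (2,2,5,0,6,1)
P² = 7680/7
sum k=1..1:
  [1] −1/48 = -1/48
S = -1/48
C² = P²·S² = 10/21 ; C = -0.690066

Clebsch–Gordan coefficient, −√(10/21) ≈ -0.690066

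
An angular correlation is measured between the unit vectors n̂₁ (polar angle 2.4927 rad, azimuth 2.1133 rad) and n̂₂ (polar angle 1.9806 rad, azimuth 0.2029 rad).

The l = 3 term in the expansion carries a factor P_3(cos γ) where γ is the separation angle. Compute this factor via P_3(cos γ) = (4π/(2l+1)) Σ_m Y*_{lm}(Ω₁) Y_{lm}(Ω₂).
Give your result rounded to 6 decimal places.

Expand P_3 via completeness: Σ_{m} conj(Y_{3,m}) at Ω₁ times Y_{3,m} at Ω₂ —
  m=-3: Y*=+0.091926+0.005219i  Y=+0.264108-0.184079i  product +0.025239-0.015543i
  m=-2: Y*=+0.138839+0.262956i  Y=-0.314730+0.135223i  product -0.079254-0.063986i
  m=-1: Y*=-0.219211+0.363632i  Y=-0.059889+0.012321i  product +0.008648-0.024478i
  m=+0: Y*=-0.051759-0.000000i  Y=+0.328038+0.000000i  product -0.016979-0.000000i
  m=+1: Y*=+0.219211+0.363632i  Y=+0.059889+0.012321i  product +0.008648+0.024478i
  m=+2: Y*=+0.138839-0.262956i  Y=-0.314730-0.135223i  product -0.079254+0.063986i
  m=+3: Y*=-0.091926+0.005219i  Y=-0.264108-0.184079i  product +0.025239+0.015543i
Total Σ_m = -0.107713+0.000000i. Multiply by 1.795196: -0.193367+0.000000i. P_3(cos γ) = -0.193367

-0.193367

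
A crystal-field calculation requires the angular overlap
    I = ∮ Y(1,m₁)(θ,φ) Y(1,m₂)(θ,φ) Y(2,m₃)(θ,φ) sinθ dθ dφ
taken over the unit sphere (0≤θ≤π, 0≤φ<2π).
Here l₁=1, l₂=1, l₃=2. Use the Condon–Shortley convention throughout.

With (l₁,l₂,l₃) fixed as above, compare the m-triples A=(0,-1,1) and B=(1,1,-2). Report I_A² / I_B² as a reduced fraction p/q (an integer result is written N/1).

1/2

Same 1,1,2: normalisation and zero-m 3j drop out of the ratio.
A: Δ: 0! 2! 2! / 5! → 1/30; sum: t=0:+1/2 = 1/2; 3j²(1 1 2; 0 -1 1) = Δ·Π!·Σ² = 1/10  (sign -1)
B: Δ: 0! 2! 2! / 5! → 1/30; sum: t=0:+1/4 = 1/4; 3j²(1 1 2; 1 1 -2) = Δ·Π!·Σ² = 1/5  (sign +1)
I_A²/I_B² = (1/10)/(1/5) = 1/2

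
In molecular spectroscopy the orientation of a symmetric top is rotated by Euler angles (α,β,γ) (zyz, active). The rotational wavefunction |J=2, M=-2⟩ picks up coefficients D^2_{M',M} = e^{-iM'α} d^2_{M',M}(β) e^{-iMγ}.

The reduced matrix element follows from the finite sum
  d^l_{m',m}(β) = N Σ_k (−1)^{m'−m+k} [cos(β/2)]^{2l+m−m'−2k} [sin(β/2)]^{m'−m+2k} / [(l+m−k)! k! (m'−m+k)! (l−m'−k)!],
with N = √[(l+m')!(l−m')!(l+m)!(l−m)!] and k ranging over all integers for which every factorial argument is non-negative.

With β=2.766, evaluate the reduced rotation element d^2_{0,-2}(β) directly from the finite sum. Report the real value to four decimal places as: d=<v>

d^2_{0,-2}(β=2.7660) via the finite sum:
c=cos(2.766000/2)=0.186694, s=sin(2.766000/2)=0.982418; N=√[2·2·1·24]=9.797959
k: max(0,(-2)−(0))=0 … min(2+(-2),2−(0))=0
  k=0: (−1)^2·9.7980/(4)·0.1867^2·0.9824^2 = +0.082401
d^2_{0,-2}(2.7660) = +0.082401

d=0.0824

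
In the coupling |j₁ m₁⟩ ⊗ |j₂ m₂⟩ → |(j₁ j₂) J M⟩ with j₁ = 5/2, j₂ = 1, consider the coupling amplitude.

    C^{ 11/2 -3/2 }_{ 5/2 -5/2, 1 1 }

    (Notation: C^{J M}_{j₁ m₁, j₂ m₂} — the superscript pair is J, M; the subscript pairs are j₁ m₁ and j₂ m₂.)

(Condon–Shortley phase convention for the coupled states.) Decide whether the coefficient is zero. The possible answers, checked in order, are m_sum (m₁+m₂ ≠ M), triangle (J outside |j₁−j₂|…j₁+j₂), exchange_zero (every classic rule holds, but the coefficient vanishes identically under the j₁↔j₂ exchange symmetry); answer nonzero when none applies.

triangle

m-sum: m₁+m₂ = -5/2+1 = -3/2, M = -3/2  ✓
triangle: need |j₁−j₂| ≤ J ≤ j₁+j₂, i.e. J ∈ [3/2, 7/2]; J = 11/2 is outside ✗ ⇒ coefficient is 0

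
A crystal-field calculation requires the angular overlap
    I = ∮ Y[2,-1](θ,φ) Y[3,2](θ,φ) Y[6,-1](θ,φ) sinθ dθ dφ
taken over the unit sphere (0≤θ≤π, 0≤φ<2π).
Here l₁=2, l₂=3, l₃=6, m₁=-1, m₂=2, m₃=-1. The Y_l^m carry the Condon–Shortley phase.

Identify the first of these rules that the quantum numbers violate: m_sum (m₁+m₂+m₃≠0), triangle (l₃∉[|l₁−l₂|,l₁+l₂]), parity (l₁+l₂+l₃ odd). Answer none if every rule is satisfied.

m₁+m₂+m₃ = -1 + 2 − 1 = 0  ✓
triangle: need |l₁−l₂| ≤ l₃ ≤ l₁+l₂ = [1,5]; l₃=6 is outside  ✗
parity: l₁+l₂+l₃ = 11 is odd

triangle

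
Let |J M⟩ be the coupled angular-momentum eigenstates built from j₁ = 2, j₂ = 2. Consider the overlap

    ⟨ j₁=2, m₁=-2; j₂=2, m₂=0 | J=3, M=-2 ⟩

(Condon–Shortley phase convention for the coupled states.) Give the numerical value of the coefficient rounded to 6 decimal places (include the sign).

triangle: 1!·3!·3!/8! = 36/40320
(j±m)!: 0!·4!·2!·2!·1!·5! = 11520
prefactor² = (2J+1)·Δ·N² = 72
  k=1: −1/(1!·0!·3!·1!·0!·2!) = -1/12
Σ = -1/12  ⇒  CG² = 72·(-1/12)² = 1/2
CG = −√(1/2) = -0.707107

−√(1/2) ≈ -0.707107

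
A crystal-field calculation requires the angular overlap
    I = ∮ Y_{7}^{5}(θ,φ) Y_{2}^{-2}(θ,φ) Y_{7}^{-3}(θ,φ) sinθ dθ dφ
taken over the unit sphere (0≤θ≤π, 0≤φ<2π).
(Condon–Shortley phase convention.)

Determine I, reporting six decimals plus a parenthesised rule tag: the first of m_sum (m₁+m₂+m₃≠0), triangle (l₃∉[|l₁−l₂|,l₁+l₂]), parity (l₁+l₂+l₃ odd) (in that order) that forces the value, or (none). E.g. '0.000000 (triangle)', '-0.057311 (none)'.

Checks pass: Σm=0; 16 even; l₃=7∈[5,9].
(2·7+1)(2·2+1)(2·7+1) = 1125
Δ: 2! 12! 2! / 17! → 1/185640
sum: t=0:+1/2419200 t=1:−1/518400 t=2:+1/2419200 = -1/907200
3j²(7 2 7; 0 0 0) = Δ·Π!·Σ² = 56/3315  (sign +1)
sum: t=0:+1/29030400 = 1/29030400
3j²(7 2 7; 5 -2 -3) = Δ·Π!·Σ² = 99/7735  (sign +1)
combine: 4πI² = 1125·56/3315·99/7735 = 11880/48841
take √, sign +1: I = 0.13912687
No selection rule forces the value: the integral is nonzero (none).

0.139127 (none)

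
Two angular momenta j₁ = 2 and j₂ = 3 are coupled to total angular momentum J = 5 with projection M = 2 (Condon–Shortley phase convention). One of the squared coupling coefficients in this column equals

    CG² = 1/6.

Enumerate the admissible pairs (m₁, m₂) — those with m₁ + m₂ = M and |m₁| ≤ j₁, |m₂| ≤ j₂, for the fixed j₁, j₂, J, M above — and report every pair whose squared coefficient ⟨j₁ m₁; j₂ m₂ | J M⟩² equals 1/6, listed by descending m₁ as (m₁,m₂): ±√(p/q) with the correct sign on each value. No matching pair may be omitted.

Admissible pairs with m₁+m₂ = M = 2: (-1,3), (0,2), (1,1), (2,0)
  (m₁,m₂)=(2,0): CG² = 1/6, CG = +√(1/6)   ← matches the target
  (m₁,m₂)=(1,1): CG² = 1/2, CG = +√(1/2)
  (m₁,m₂)=(0,2): CG² = 3/10, CG = +√(3/10)
  (m₁,m₂)=(-1,3): CG² = 1/30, CG = +√(1/30)
Pairs with CG² = 1/6: (2,0): +√(1/6)

(2,0): +√(1/6)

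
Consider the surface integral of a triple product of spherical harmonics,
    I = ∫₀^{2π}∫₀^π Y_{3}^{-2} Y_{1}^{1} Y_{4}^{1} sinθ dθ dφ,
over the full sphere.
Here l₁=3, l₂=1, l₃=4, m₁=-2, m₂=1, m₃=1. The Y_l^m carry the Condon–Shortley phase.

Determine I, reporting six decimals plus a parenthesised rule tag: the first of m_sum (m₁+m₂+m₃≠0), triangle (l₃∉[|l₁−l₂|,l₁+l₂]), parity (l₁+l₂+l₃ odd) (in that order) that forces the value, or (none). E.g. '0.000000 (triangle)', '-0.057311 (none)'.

m-sum 0 ✓  L=8 even ✓  2≤4≤4 ✓
Π(2lᵢ+1) = 7×3×9 = 189
triangle coeff Δ(3,1,4) = 1/252
Σ_t [0,0]: t=0:+1/36 = 1/36
(3j)²=4/63 [(3 1 4; 0 0 0)], sign=+1
Σ_t [0,0]: t=0:+1/240 = 1/240
(3j)²=1/84 [(3 1 4; -2 1 1)], sign=-1
⇒ 4πI² = 1/7
I = (-1)√(1/7/(4π)) = -0.10662181
No selection rule forces the value: the integral is nonzero (none).

-0.106622 (none)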